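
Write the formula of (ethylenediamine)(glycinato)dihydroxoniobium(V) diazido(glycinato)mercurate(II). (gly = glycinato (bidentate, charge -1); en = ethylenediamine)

[Nb(en)(gly)(OH)2][Hg(gly)(N3)2]2

Cation [Nb…]: ligand charges -3, Nb(V) ⇒ ion charge 2+.
Anion [Hg…]: ligand charges -3, Hg(II) ⇒ ion charge 1−.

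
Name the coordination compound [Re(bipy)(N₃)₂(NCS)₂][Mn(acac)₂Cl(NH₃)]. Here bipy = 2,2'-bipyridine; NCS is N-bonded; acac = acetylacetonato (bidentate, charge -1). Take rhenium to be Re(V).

diazido(2,2'-bipyridine)diisothiocyanatorhenium(V) bis(acetylacetonato)amminechloromanganate(II)

Re is given as +5; the cation's ligand charges sum to -4, so the complex cation is 1+.
A 1:1 salt means the anion carries the equal and opposite charge, 1−.
Anion: ligand charges sum to -3; for the ion to be 1−, Mn = +2.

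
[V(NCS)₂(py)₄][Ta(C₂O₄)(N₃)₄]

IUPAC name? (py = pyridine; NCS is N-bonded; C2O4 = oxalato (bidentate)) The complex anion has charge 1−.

diisothiocyanatotetrakis(pyridine)vanadium(III) tetraazidooxalatotantalate(V)

The complex anion is given as 1−; its ligand charges sum to -6, so Ta = +5.
A 1:1 salt means the cation carries the equal and opposite charge, 1+.
Cation: ligand charges sum to -2; for the ion to be 1+, V = +3.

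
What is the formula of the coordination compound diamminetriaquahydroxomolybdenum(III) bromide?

Ligands: 1 hydroxo (OH, -1), 2 ammine (NH3, neutral), 3 aqua (H2O, neutral). Ligand charge sum = -1.
With Mo in oxidation state +3, the complex ion is [Mo...]^2+.
Charge balance with bromide (-1) requires 1 complex ion per 2 bromide.

[Mo(H2O)3(NH3)2(OH)]Br2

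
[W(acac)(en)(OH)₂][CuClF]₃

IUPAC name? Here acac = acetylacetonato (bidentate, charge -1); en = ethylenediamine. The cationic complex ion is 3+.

(acetylacetonato)(ethylenediamine)dihydroxotungsten(VI) chlorofluorocuprate(I)

Both ions are complex: the cation is named first with the plain metal name, the anion second with the -ate form; each ion's ligands are alphabetised independently.
The complex cation is given as 3+; its ligand charges sum to -3, so W = +6.
With 3 anions per cation, each anion must be 3/3 = 1−.
Anion: ligand charges sum to -2; for the ion to be 1−, Cu = +1.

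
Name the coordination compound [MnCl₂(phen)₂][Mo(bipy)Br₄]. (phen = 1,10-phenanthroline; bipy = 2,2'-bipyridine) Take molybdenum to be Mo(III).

dichlorobis(1,10-phenanthroline)manganese(III) (2,2'-bipyridine)tetrabromomolybdate(III)

Mo is given as +3; the anion's ligand charges sum to -4, so the complex anion is 1−.
A 1:1 salt means the cation carries the equal and opposite charge, 1+.
Cation: ligand charges sum to -2; for the ion to be 1+, Mn = +3.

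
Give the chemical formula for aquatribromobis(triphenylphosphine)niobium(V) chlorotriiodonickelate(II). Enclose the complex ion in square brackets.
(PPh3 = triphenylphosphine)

[NbBr3(H2O)(PPh3)2][NiClI3]

Cation [Nb…]: ligand charges -3, Nb(V) ⇒ ion charge 2+.
Anion [Ni…]: ligand charges -4, Ni(II) ⇒ ion charge 2−.
One 2+ cation balances one 2− anion.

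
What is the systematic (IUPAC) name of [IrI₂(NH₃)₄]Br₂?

The 2 bromide counter-ions carry a total charge of -2, so each complex ion is 2+.
Ligand charges: 2×iodo (-1 each), 4×ammine (neutral); total -2. So Ir + (-2) = 2+, giving Ir = +4.
Ligands are named alphabetically: ammine before iodo.

tetraamminediiodoiridium(IV) bromide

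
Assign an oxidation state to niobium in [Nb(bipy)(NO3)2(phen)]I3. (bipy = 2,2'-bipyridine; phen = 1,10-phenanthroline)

3 iodide outside the brackets (-1 each) → the complex ion is 3+.
Ligand charges: 1×bipy neutral; 2×NO3 = -2; 1×phen neutral; sum -2.
Nb + (-2) = 3+ ⇒ Nb is +5.

+5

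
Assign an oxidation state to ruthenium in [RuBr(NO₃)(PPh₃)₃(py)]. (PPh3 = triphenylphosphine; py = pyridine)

No counter-ion: the bracketed complex is neutral.
Ligand charges: 3×PPh3 neutral; 1×NO3 = -1; 1×py neutral; 1×Br = -1; sum -2.
Ru + (-2) = 0 ⇒ Ru is +2.

+2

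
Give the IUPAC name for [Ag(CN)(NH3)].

amminecyanosilver(I)

There is no counter-ion, so the complex is neutral overall.
Ligand charges: 1×ammine (neutral), 1×cyano (-1 each); total -1. So Ag + (-1) = 0, giving Ag = +1.
Ligands are named alphabetically: ammine before cyano.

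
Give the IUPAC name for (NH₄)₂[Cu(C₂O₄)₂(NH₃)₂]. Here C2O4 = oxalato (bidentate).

The 2 ammonium counter-ions carry a total charge of +2, so each complex ion is 2−.
Ligand charges: 2×oxalato (-2 each), 2×ammine (neutral); total -4. So Cu + (-4) = 2−, giving Cu = +2.
The complex ion is anionic, so copper takes the -ate form cuprate(II).

ammonium diamminedioxalatocuprate(II)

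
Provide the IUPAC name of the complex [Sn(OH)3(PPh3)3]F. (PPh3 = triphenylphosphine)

trihydroxotris(triphenylphosphine)tin(IV) fluoride

The 1 fluoride counter-ion carries a total charge of -1, so each complex ion is 1+.
Ligand charges: 3×triphenylphosphine (neutral), 3×hydroxo (-1 each); total -3. So Sn + (-3) = 1+, giving Sn = +4.
Ligands are named alphabetically: hydroxo before triphenylphosphine.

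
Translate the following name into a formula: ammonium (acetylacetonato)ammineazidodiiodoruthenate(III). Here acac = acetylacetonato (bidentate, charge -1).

NH4[Ru(acac)I2(N3)(NH3)]

Ligands: 2 iodo (I, -1), 1 ammine (NH3, neutral), 1 acetylacetonato (acac, -1), 1 azido (N3, -1). Ligand charge sum = -4.
With Ru in oxidation state +3, the complex ion is [Ru...]^1−.
Charge balance with ammonium (+1) requires 1 complex ion per 1 ammonium.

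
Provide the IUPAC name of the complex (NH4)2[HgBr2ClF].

ammonium dibromochlorofluoromercurate(II)

The 2 ammonium counter-ions carry a total charge of +2, so each complex ion is 2−.
Ligand charges: 1×chloro (-1 each), 1×fluoro (-1 each), 2×bromo (-1 each); total -4. So Hg + (-4) = 2−, giving Hg = +2.
The complex ion is anionic, so mercury takes the -ate form mercurate(II).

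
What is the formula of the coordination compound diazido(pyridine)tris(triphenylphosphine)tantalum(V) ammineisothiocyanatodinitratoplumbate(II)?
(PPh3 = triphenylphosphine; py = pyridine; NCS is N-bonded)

[Ta(N3)2(PPh3)3(py)][Pb(NCS)(NH3)(NO3)2]3

Cation [Ta…]: ligand charges -2, Ta(V) ⇒ ion charge 3+.
Anion [Pb…]: ligand charges -3, Pb(II) ⇒ ion charge 1−.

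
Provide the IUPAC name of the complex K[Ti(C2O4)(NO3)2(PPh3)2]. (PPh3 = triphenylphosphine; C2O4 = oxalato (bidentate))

potassium dinitratooxalatobis(triphenylphosphine)titanate(III)

The 1 potassium counter-ion carries a total charge of +1, so each complex ion is 1−.
Ligand charges: 2×triphenylphosphine (neutral), 1×oxalato (-2 each), 2×nitrato (-1 each); total -4. So Ti + (-4) = 1−, giving Ti = +3.
Ligands are named alphabetically: nitrato before oxalato before triphenylphosphine.
The complex ion is anionic, so titanium takes the -ate form titanate(III).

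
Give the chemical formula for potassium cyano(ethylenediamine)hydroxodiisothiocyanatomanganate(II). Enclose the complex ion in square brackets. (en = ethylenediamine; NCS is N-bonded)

K2[Mn(CN)(en)(NCS)2(OH)]

Ligands: 1 ethylenediamine (en, neutral), 1 cyano (CN, -1), 1 hydroxo (OH, -1), 2 isothiocyanato (NCS, -1). Ligand charge sum = -4.
With Mn in oxidation state +2, the complex ion is [Mn...]^2−.
Charge balance with potassium (+1) requires 1 complex ion per 2 potassium.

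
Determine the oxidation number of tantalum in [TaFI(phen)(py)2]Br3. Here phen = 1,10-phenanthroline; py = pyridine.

+5

3 bromide outside the brackets (-1 each) → the complex ion is 3+.
Ligand charges: 1×phen neutral; 2×py neutral; 1×F = -1; 1×I = -1; sum -2.
Ta + (-2) = 3+ ⇒ Ta is +5.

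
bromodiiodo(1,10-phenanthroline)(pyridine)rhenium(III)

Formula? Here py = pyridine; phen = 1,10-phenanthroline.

Ligands: 2 iodo (I, -1), 1 pyridine (py, neutral), 1 bromo (Br, -1), 1 1,10-phenanthroline (phen, neutral). Ligand charge sum = -3.
With Re in oxidation state +3, the complex ion is [Re...].

[ReBrI2(phen)(py)]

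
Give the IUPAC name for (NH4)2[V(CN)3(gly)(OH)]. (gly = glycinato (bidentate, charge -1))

The 2 ammonium counter-ions carry a total charge of +2, so each complex ion is 2−.
Ligand charges: 1×glycinato (-1 each), 3×cyano (-1 each), 1×hydroxo (-1 each); total -5. So V + (-5) = 2−, giving V = +3.
The complex ion is anionic, so vanadium takes the -ate form vanadate(III).

ammonium tricyano(glycinato)hydroxovanadate(III)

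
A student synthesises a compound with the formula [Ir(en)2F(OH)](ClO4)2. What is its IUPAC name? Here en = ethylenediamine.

bis(ethylenediamine)fluorohydroxoiridium(IV) perchlorate

The 2 perchlorate counter-ions carry a total charge of -2, so each complex ion is 2+.
Ligand charges: 1×hydroxo (-1 each), 2×ethylenediamine (neutral), 1×fluoro (-1 each); total -2. So Ir + (-2) = 2+, giving Ir = +4.
Ligands are named alphabetically: ethylenediamine before fluoro before hydroxo.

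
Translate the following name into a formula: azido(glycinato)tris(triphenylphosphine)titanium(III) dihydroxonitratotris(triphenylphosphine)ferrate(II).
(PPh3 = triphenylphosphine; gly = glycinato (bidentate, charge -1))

Cation [Ti…]: ligand charges -2, Ti(III) ⇒ ion charge 1+.
Anion [Fe…]: ligand charges -3, Fe(II) ⇒ ion charge 1−.
One 1+ cation balances one 1− anion.

[Ti(gly)(N3)(PPh3)3][Fe(NO3)(OH)2(PPh3)3]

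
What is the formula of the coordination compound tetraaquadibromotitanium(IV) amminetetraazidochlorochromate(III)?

[TiBr2(H2O)4][CrCl(N3)4(NH3)]

Cation [Ti…]: ligand charges -2, Ti(IV) ⇒ ion charge 2+.
Anion [Cr…]: ligand charges -5, Cr(III) ⇒ ion charge 2−.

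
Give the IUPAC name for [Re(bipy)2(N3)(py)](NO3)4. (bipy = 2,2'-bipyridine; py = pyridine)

The 4 nitrate counter-ions carry a total charge of -4, so each complex ion is 4+.
Ligand charges: 1×azido (-1 each), 2×2,2'-bipyridine (neutral), 1×pyridine (neutral); total -1. So Re + (-1) = 4+, giving Re = +5.
Ligands are named alphabetically: azido before bipyridine before pyridine.

azidobis(2,2'-bipyridine)(pyridine)rhenium(V) nitrate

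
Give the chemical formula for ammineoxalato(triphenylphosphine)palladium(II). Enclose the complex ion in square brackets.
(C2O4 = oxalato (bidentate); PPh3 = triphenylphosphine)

Ligands: 1 oxalato (C2O4, -2), 1 ammine (NH3, neutral), 1 triphenylphosphine (PPh3, neutral). Ligand charge sum = -2.
With Pd in oxidation state +2, the complex ion is [Pd...].

[Pd(C2O4)(NH3)(PPh3)]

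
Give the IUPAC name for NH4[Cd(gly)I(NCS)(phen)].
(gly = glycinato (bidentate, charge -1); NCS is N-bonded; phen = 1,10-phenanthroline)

The 1 ammonium counter-ion carries a total charge of +1, so each complex ion is 1−.
Ligand charges: 1×glycinato (-1 each), 1×iodo (-1 each), 1×isothiocyanato (-1 each), 1×1,10-phenanthroline (neutral); total -3. So Cd + (-3) = 1−, giving Cd = +2.
Ligands are named alphabetically: glycinato before iodo before isothiocyanato before phenanthroline.
The complex ion is anionic, so cadmium takes the -ate form cadmate(II).

ammonium (glycinato)iodoisothiocyanato(1,10-phenanthroline)cadmate(II)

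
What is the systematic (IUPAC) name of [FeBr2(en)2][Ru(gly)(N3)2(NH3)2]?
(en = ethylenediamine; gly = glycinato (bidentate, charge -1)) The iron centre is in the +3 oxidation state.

dibromobis(ethylenediamine)iron(III) diamminediazido(glycinato)ruthenate(II)

Both ions are complex: the cation is named first with the plain metal name, the anion second with the -ate form; each ion's ligands are alphabetised independently.
Fe is given as +3; the cation's ligand charges sum to -2, so the complex cation is 1+.
A 1:1 salt means the anion carries the equal and opposite charge, 1−.
Anion: ligand charges sum to -3; for the ion to be 1−, Ru = +2.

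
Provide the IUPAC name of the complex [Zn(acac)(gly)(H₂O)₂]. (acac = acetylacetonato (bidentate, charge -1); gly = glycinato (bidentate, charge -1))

There is no counter-ion, so the complex is neutral overall.
Ligand charges: 2×aqua (neutral), 1×acetylacetonato (-1 each), 1×glycinato (-1 each); total -2. So Zn + (-2) = 0, giving Zn = +2.
Ligands are named alphabetically: acetylacetonato before aqua before glycinato.

(acetylacetonato)diaqua(glycinato)zinc(II)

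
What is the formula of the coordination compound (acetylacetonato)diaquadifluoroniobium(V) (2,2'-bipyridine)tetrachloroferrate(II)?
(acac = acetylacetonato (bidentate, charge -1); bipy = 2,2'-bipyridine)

Cation [Nb…]: ligand charges -3, Nb(V) ⇒ ion charge 2+.
Anion [Fe…]: ligand charges -4, Fe(II) ⇒ ion charge 2−.

[Nb(acac)F2(H2O)2][Fe(bipy)Cl4]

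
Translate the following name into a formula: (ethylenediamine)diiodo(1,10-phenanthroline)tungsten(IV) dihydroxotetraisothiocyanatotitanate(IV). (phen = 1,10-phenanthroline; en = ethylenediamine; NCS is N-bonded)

[W(en)I2(phen)][Ti(NCS)4(OH)2]

Cation [W…]: ligand charges -2, W(IV) ⇒ ion charge 2+.
Anion [Ti…]: ligand charges -6, Ti(IV) ⇒ ion charge 2−.
One 2+ cation balances one 2− anion.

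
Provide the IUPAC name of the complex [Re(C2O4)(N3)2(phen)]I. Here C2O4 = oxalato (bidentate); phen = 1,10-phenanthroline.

diazidooxalato(1,10-phenanthroline)rhenium(V) iodide

The 1 iodide counter-ion carries a total charge of -1, so each complex ion is 1+.
Ligand charges: 1×oxalato (-2 each), 2×azido (-1 each), 1×1,10-phenanthroline (neutral); total -4. So Re + (-4) = 1+, giving Re = +5.
Ligands are named alphabetically: azido before oxalato before phenanthroline.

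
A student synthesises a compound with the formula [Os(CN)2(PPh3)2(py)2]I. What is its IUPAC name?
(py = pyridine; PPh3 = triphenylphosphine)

dicyanobis(pyridine)bis(triphenylphosphine)osmium(III) iodide

The 1 iodide counter-ion carries a total charge of -1, so each complex ion is 1+.
Ligand charges: 2×pyridine (neutral), 2×triphenylphosphine (neutral), 2×cyano (-1 each); total -2. So Os + (-2) = 1+, giving Os = +3.
Ligands are named alphabetically: cyano before pyridine before triphenylphosphine.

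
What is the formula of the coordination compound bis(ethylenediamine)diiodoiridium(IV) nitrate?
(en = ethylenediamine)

[Ir(en)2I2](NO3)2

Ligands: 2 ethylenediamine (en, neutral), 2 iodo (I, -1). Ligand charge sum = -2.
With Ir in oxidation state +4, the complex ion is [Ir...]^2+.
Charge balance with nitrate (-1) requires 1 complex ion per 2 nitrate.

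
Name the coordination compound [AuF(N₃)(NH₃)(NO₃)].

ammineazidofluoronitratogold(III)

There is no counter-ion, so the complex is neutral overall.
Ligand charges: 1×azido (-1 each), 1×fluoro (-1 each), 1×nitrato (-1 each), 1×ammine (neutral); total -3. So Au + (-3) = 0, giving Au = +3.
Ligands are named alphabetically: ammine before azido before fluoro before nitrato.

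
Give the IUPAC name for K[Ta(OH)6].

potassium hexahydroxotantalate(V)

The 1 potassium counter-ion carries a total charge of +1, so each complex ion is 1−.
Ligand charges: 6×hydroxo (-1 each); total -6. So Ta + (-6) = 1−, giving Ta = +5.
The complex ion is anionic, so tantalum takes the -ate form tantalate(V).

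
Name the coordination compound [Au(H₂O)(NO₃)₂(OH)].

aquahydroxodinitratogold(III)

There is no counter-ion, so the complex is neutral overall.
Ligand charges: 1×hydroxo (-1 each), 1×aqua (neutral), 2×nitrato (-1 each); total -3. So Au + (-3) = 0, giving Au = +3.
Ligands are named alphabetically: aqua before hydroxo before nitrato.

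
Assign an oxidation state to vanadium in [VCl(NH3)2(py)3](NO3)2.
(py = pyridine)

+3

2 nitrate outside the brackets (-1 each) → the complex ion is 2+.
Ligand charges: 1×Cl = -1; 2×NH3 neutral; 3×py neutral; sum -1.
V + (-1) = 2+ ⇒ V is +3.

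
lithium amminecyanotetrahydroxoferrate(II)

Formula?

Ligands: 1 ammine (NH3, neutral), 1 cyano (CN, -1), 4 hydroxo (OH, -1). Ligand charge sum = -5.
With Fe in oxidation state +2, the complex ion is [Fe...]^3−.
Charge balance with lithium (+1) requires 1 complex ion per 3 lithium.

Li3[Fe(CN)(NH3)(OH)4]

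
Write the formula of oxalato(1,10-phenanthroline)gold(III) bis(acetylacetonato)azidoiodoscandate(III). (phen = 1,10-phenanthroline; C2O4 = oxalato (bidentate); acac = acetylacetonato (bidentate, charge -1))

Cation [Au…]: ligand charges -2, Au(III) ⇒ ion charge 1+.
Anion [Sc…]: ligand charges -4, Sc(III) ⇒ ion charge 1−.
One 1+ cation balances one 1− anion.

[Au(C2O4)(phen)][Sc(acac)2I(N3)]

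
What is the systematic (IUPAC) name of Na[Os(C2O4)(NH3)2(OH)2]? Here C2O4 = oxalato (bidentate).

The 1 sodium counter-ion carries a total charge of +1, so each complex ion is 1−.
Ligand charges: 2×ammine (neutral), 2×hydroxo (-1 each), 1×oxalato (-2 each); total -4. So Os + (-4) = 1−, giving Os = +3.
Ligands are named alphabetically: ammine before hydroxo before oxalato.
The complex ion is anionic, so osmium takes the -ate form osmate(III).

sodium diamminedihydroxooxalatoosmate(III)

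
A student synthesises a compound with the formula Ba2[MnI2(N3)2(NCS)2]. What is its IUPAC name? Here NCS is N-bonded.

barium diazidodiiododiisothiocyanatomanganate(II)

The 2 barium counter-ions carry a total charge of +4, so each complex ion is 4−.
Ligand charges: 2×isothiocyanato (-1 each), 2×iodo (-1 each), 2×azido (-1 each); total -6. So Mn + (-6) = 4−, giving Mn = +2.
Ligands are named alphabetically: azido before iodo before isothiocyanato.
The complex ion is anionic, so manganese takes the -ate form manganate(II).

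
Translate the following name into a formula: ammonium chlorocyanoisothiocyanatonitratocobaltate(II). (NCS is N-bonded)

Ligands: 1 nitrato (NO3, -1), 1 cyano (CN, -1), 1 isothiocyanato (NCS, -1), 1 chloro (Cl, -1). Ligand charge sum = -4.
With Co in oxidation state +2, the complex ion is [Co...]^2−.
Charge balance with ammonium (+1) requires 1 complex ion per 2 ammonium.

(NH4)2[CoCl(CN)(NCS)(NO3)]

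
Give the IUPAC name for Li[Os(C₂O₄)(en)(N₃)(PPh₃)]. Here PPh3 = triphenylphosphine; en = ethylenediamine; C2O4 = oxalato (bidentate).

The 1 lithium counter-ion carries a total charge of +1, so each complex ion is 1−.
Ligand charges: 1×triphenylphosphine (neutral), 1×ethylenediamine (neutral), 1×oxalato (-2 each), 1×azido (-1 each); total -3. So Os + (-3) = 1−, giving Os = +2.
The complex ion is anionic, so osmium takes the -ate form osmate(II).

lithium azido(ethylenediamine)oxalato(triphenylphosphine)osmate(II)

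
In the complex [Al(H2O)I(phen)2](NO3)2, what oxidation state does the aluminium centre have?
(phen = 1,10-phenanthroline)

2 nitrate outside the brackets (-1 each) → the complex ion is 2+.
Ligand charges: 1×H2O neutral; 1×I = -1; 2×phen neutral; sum -1.
Al + (-1) = 2+ ⇒ Al is +3.

+3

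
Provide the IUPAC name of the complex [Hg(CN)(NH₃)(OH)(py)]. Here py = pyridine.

There is no counter-ion, so the complex is neutral overall.
Ligand charges: 1×cyano (-1 each), 1×ammine (neutral), 1×pyridine (neutral), 1×hydroxo (-1 each); total -2. So Hg + (-2) = 0, giving Hg = +2.
Ligands are named alphabetically: ammine before cyano before hydroxo before pyridine.

amminecyanohydroxo(pyridine)mercury(II)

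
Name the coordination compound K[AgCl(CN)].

The 1 potassium counter-ion carries a total charge of +1, so each complex ion is 1−.
Ligand charges: 1×cyano (-1 each), 1×chloro (-1 each); total -2. So Ag + (-2) = 1−, giving Ag = +1.
Ligands are named alphabetically: chloro before cyano.
The complex ion is anionic, so silver takes the -ate form argentate(I).

potassium chlorocyanoargentate(I)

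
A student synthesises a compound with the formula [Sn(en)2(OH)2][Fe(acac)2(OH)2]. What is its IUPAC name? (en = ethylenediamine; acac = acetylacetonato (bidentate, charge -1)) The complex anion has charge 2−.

Both ions are complex: the cation is named first with the plain metal name, the anion second with the -ate form; each ion's ligands are alphabetised independently.
The complex anion is given as 2−; its ligand charges sum to -4, so Fe = +2.
A 1:1 salt means the cation carries the equal and opposite charge, 2+.
Cation: ligand charges sum to -2; for the ion to be 2+, Sn = +4.

bis(ethylenediamine)dihydroxotin(IV) bis(acetylacetonato)dihydroxoferrate(II)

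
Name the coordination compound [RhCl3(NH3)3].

triamminetrichlororhodium(III)

There is no counter-ion, so the complex is neutral overall.
Ligand charges: 3×chloro (-1 each), 3×ammine (neutral); total -3. So Rh + (-3) = 0, giving Rh = +3.
Ligands are named alphabetically: ammine before chloro.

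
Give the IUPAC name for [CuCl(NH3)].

amminechlorocopper(I)

There is no counter-ion, so the complex is neutral overall.
Ligand charges: 1×chloro (-1 each), 1×ammine (neutral); total -1. So Cu + (-1) = 0, giving Cu = +1.
Ligands are named alphabetically: ammine before chloro.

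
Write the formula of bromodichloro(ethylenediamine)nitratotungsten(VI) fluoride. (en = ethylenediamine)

Ligands: 2 chloro (Cl, -1), 1 nitrato (NO3, -1), 1 bromo (Br, -1), 1 ethylenediamine (en, neutral). Ligand charge sum = -4.
With W in oxidation state +6, the complex ion is [W...]^2+.
Charge balance with fluoride (-1) requires 1 complex ion per 2 fluoride.

[WBrCl2(en)(NO3)]F2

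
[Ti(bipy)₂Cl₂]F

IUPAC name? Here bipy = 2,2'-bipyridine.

The 1 fluoride counter-ion carries a total charge of -1, so each complex ion is 1+.
Ligand charges: 2×2,2'-bipyridine (neutral), 2×chloro (-1 each); total -2. So Ti + (-2) = 1+, giving Ti = +3.
Ligands are named alphabetically: bipyridine before chloro.

bis(2,2'-bipyridine)dichlorotitanium(III) fluoride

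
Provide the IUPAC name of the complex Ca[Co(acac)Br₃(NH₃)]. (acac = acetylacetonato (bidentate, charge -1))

The 1 calcium counter-ion carries a total charge of +2, so each complex ion is 2−.
Ligand charges: 3×bromo (-1 each), 1×ammine (neutral), 1×acetylacetonato (-1 each); total -4. So Co + (-4) = 2−, giving Co = +2.
Ligands are named alphabetically: acetylacetonato before ammine before bromo.
The complex ion is anionic, so cobalt takes the -ate form cobaltate(II).

calcium (acetylacetonato)amminetribromocobaltate(II)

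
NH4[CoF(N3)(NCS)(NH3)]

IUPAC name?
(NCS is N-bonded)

The 1 ammonium counter-ion carries a total charge of +1, so each complex ion is 1−.
Ligand charges: 1×azido (-1 each), 1×fluoro (-1 each), 1×ammine (neutral), 1×isothiocyanato (-1 each); total -3. So Co + (-3) = 1−, giving Co = +2.
Ligands are named alphabetically: ammine before azido before fluoro before isothiocyanato.
The complex ion is anionic, so cobalt takes the -ate form cobaltate(II).

ammonium ammineazidofluoroisothiocyanatocobaltate(II)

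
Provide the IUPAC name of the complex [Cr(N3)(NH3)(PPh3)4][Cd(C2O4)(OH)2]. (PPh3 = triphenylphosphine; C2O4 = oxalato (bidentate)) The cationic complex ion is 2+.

Both ions are complex: the cation is named first with the plain metal name, the anion second with the -ate form; each ion's ligands are alphabetised independently.
The complex cation is given as 2+; its ligand charges sum to -1, so Cr = +3.
A 1:1 salt means the anion carries the equal and opposite charge, 2−.
Anion: ligand charges sum to -4; for the ion to be 2−, Cd = +2.

ammineazidotetrakis(triphenylphosphine)chromium(III) dihydroxooxalatocadmate(II)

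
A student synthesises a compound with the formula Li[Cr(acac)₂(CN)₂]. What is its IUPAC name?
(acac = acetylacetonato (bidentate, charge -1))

The 1 lithium counter-ion carries a total charge of +1, so each complex ion is 1−.
Ligand charges: 2×acetylacetonato (-1 each), 2×cyano (-1 each); total -4. So Cr + (-4) = 1−, giving Cr = +3.
The complex ion is anionic, so chromium takes the -ate form chromate(III).

lithium bis(acetylacetonato)dicyanochromate(III)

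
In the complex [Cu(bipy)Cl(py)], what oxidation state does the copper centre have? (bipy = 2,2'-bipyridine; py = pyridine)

+1

No counter-ion: the bracketed complex is neutral.
Ligand charges: 1×bipy neutral; 1×Cl = -1; 1×py neutral; sum -1.
Cu + (-1) = 0 ⇒ Cu is +1.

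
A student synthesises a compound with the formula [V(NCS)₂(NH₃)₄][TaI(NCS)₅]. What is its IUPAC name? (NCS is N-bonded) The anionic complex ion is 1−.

tetraamminediisothiocyanatovanadium(III) iodopentaisothiocyanatotantalate(V)

The complex anion is given as 1−; its ligand charges sum to -6, so Ta = +5.
A 1:1 salt means the cation carries the equal and opposite charge, 1+.
Cation: ligand charges sum to -2; for the ion to be 1+, V = +3.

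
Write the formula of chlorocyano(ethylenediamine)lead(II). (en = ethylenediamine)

Ligands: 1 ethylenediamine (en, neutral), 1 chloro (Cl, -1), 1 cyano (CN, -1). Ligand charge sum = -2.
With Pb in oxidation state +2, the complex ion is [Pb...].

[PbCl(CN)(en)]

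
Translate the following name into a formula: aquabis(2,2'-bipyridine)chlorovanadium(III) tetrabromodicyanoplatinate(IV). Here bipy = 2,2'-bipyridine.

[V(bipy)2Cl(H2O)][PtBr4(CN)2]

Cation [V…]: ligand charges -1, V(III) ⇒ ion charge 2+.
Anion [Pt…]: ligand charges -6, Pt(IV) ⇒ ion charge 2−.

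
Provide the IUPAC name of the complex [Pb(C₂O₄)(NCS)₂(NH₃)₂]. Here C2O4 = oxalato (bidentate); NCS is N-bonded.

There is no counter-ion, so the complex is neutral overall.
Ligand charges: 1×oxalato (-2 each), 2×isothiocyanato (-1 each), 2×ammine (neutral); total -4. So Pb + (-4) = 0, giving Pb = +4.
Ligands are named alphabetically: ammine before isothiocyanato before oxalato.

diamminediisothiocyanatooxalatolead(IV)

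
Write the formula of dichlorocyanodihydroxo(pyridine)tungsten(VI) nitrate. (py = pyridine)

Ligands: 2 hydroxo (OH, -1), 1 pyridine (py, neutral), 2 chloro (Cl, -1), 1 cyano (CN, -1). Ligand charge sum = -5.
With W in oxidation state +6, the complex ion is [W...]^1+.
Charge balance with nitrate (-1) requires 1 complex ion per 1 nitrate.

[WCl2(CN)(OH)2(py)]NO3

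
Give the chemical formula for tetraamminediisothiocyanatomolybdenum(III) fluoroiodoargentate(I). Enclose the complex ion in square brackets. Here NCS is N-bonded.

Cation [Mo…]: ligand charges -2, Mo(III) ⇒ ion charge 1+.
Anion [Ag…]: ligand charges -2, Ag(I) ⇒ ion charge 1−.
One 1+ cation balances one 1− anion.

[Mo(NCS)2(NH3)4][AgFI]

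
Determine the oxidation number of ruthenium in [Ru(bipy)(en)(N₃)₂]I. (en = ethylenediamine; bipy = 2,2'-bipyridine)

+3

1 iodide outside the brackets (-1 each) → the complex ion is 1+.
Ligand charges: 1×en neutral; 1×bipy neutral; 2×N3 = -2; sum -2.
Ru + (-2) = 1+ ⇒ Ru is +3.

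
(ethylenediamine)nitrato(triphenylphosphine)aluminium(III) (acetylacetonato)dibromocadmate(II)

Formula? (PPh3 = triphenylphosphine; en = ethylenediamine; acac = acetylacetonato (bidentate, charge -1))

[Al(en)(NO3)(PPh3)][Cd(acac)Br2]2

Cation [Al…]: ligand charges -1, Al(III) ⇒ ion charge 2+.
Anion [Cd…]: ligand charges -3, Cd(II) ⇒ ion charge 1−.
One 2+ cation requires 2 of the 1− anion.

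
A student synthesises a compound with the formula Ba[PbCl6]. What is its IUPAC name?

barium hexachloroplumbate(IV)

The 1 barium counter-ion carries a total charge of +2, so each complex ion is 2−.
Ligand charges: 6×chloro (-1 each); total -6. So Pb + (-6) = 2−, giving Pb = +4.
The complex ion is anionic, so lead takes the -ate form plumbate(IV).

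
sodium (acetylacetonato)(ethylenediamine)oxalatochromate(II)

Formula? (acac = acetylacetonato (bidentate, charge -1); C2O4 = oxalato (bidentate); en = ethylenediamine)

Ligands: 1 acetylacetonato (acac, -1), 1 oxalato (C2O4, -2), 1 ethylenediamine (en, neutral). Ligand charge sum = -3.
With Cr in oxidation state +2, the complex ion is [Cr...]^1−.
Charge balance with sodium (+1) requires 1 complex ion per 1 sodium.

Na[Cr(acac)(C2O4)(en)]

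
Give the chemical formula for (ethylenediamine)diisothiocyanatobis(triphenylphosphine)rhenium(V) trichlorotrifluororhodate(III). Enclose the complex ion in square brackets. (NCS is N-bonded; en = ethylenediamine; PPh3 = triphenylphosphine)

Cation [Re…]: ligand charges -2, Re(V) ⇒ ion charge 3+.
Anion [Rh…]: ligand charges -6, Rh(III) ⇒ ion charge 3−.
One 3+ cation balances one 3− anion.

[Re(en)(NCS)2(PPh3)2][RhCl3F3]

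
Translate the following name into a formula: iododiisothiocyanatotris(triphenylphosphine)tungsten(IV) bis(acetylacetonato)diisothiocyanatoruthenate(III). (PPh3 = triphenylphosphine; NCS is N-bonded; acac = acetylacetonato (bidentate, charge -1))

Cation [W…]: ligand charges -3, W(IV) ⇒ ion charge 1+.
Anion [Ru…]: ligand charges -4, Ru(III) ⇒ ion charge 1−.
One 1+ cation balances one 1− anion.

[WI(NCS)2(PPh3)3][Ru(acac)2(NCS)2]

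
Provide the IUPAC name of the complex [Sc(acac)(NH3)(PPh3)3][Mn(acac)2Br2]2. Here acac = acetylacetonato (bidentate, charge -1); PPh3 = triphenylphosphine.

(acetylacetonato)amminetris(triphenylphosphine)scandium(III) bis(acetylacetonato)dibromomanganate(III)

Both ions are complex: the cation is named first with the plain metal name, the anion second with the -ate form; each ion's ligands are alphabetised independently.
Scandium is always +3 in its complexes; the cation's ligand charges sum to -1, so the complex cation is 2+.
With 2 anions per cation, each anion must be 2/2 = 1−.
Anion: ligand charges sum to -4; for the ion to be 1−, Mn = +3.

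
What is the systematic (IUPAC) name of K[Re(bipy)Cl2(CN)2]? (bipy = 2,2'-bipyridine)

potassium (2,2'-bipyridine)dichlorodicyanorhenate(III)

The 1 potassium counter-ion carries a total charge of +1, so each complex ion is 1−.
Ligand charges: 1×2,2'-bipyridine (neutral), 2×cyano (-1 each), 2×chloro (-1 each); total -4. So Re + (-4) = 1−, giving Re = +3.
Ligands are named alphabetically: bipyridine before chloro before cyano.
The complex ion is anionic, so rhenium takes the -ate form rhenate(III).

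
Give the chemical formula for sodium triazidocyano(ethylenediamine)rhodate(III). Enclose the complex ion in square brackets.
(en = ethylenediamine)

Ligands: 1 cyano (CN, -1), 1 ethylenediamine (en, neutral), 3 azido (N3, -1). Ligand charge sum = -4.
With Rh in oxidation state +3, the complex ion is [Rh...]^1−.
Charge balance with sodium (+1) requires 1 complex ion per 1 sodium.

Na[Rh(CN)(en)(N3)3]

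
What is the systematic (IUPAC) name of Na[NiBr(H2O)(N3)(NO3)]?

The 1 sodium counter-ion carries a total charge of +1, so each complex ion is 1−.
Ligand charges: 1×azido (-1 each), 1×aqua (neutral), 1×bromo (-1 each), 1×nitrato (-1 each); total -3. So Ni + (-3) = 1−, giving Ni = +2.
The complex ion is anionic, so nickel takes the -ate form nickelate(II).

sodium aquaazidobromonitratonickelate(II)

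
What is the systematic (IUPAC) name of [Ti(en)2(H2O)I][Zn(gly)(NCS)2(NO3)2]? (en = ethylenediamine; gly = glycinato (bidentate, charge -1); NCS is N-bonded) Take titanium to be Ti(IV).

aquabis(ethylenediamine)iodotitanium(IV) (glycinato)diisothiocyanatodinitratozincate(II)

Ti is given as +4; the cation's ligand charges sum to -1, so the complex cation is 3+.
A 1:1 salt means the anion carries the equal and opposite charge, 3−.
Anion: ligand charges sum to -5; for the ion to be 3−, Zn = +2.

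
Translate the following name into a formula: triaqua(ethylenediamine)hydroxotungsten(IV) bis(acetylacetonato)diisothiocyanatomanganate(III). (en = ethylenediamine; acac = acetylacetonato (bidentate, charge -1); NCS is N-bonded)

Cation [W…]: ligand charges -1, W(IV) ⇒ ion charge 3+.
Anion [Mn…]: ligand charges -4, Mn(III) ⇒ ion charge 1−.
One 3+ cation requires 3 of the 1− anion.

[W(en)(H2O)3(OH)][Mn(acac)2(NCS)2]3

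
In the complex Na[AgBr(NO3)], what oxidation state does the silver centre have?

+1

1 sodium outside the brackets (+1 each) → the complex ion is 1−.
Ligand charges: 1×Br = -1; 1×NO3 = -1; sum -2.
Ag + (-2) = 1− ⇒ Ag is +1.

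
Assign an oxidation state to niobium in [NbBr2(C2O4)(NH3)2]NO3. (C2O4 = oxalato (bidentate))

1 nitrate outside the brackets (-1 each) → the complex ion is 1+.
Ligand charges: 2×Br = -2; 1×C2O4 = -2; 2×NH3 neutral; sum -4.
Nb + (-4) = 1+ ⇒ Nb is +5.

+5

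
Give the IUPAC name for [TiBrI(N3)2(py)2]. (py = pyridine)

There is no counter-ion, so the complex is neutral overall.
Ligand charges: 2×pyridine (neutral), 1×bromo (-1 each), 2×azido (-1 each), 1×iodo (-1 each); total -4. So Ti + (-4) = 0, giving Ti = +4.
Ligands are named alphabetically: azido before bromo before iodo before pyridine.

diazidobromoiodobis(pyridine)titanium(IV)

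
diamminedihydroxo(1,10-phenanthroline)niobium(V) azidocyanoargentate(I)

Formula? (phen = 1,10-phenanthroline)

Cation [Nb…]: ligand charges -2, Nb(V) ⇒ ion charge 3+.
Anion [Ag…]: ligand charges -2, Ag(I) ⇒ ion charge 1−.

[Nb(NH3)2(OH)2(phen)][Ag(CN)(N3)]3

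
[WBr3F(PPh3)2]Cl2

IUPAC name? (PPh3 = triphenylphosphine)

The 2 chloride counter-ions carry a total charge of -2, so each complex ion is 2+.
Ligand charges: 3×bromo (-1 each), 2×triphenylphosphine (neutral), 1×fluoro (-1 each); total -4. So W + (-4) = 2+, giving W = +6.
Ligands are named alphabetically: bromo before fluoro before triphenylphosphine.

tribromofluorobis(triphenylphosphine)tungsten(VI) chloride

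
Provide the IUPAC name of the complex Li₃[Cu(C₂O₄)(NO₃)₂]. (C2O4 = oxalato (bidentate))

lithium dinitratooxalatocuprate(I)

The 3 lithium counter-ions carry a total charge of +3, so each complex ion is 3−.
Ligand charges: 2×nitrato (-1 each), 1×oxalato (-2 each); total -4. So Cu + (-4) = 3−, giving Cu = +1.
Ligands are named alphabetically: nitrato before oxalato.
The complex ion is anionic, so copper takes the -ate form cuprate(I).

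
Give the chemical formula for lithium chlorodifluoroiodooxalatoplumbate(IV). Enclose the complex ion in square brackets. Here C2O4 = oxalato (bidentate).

Li2[Pb(C2O4)ClF2I]

Ligands: 2 fluoro (F, -1), 1 iodo (I, -1), 1 chloro (Cl, -1), 1 oxalato (C2O4, -2). Ligand charge sum = -6.
Charge balance with lithium (+1) requires 1 complex ion per 2 lithium.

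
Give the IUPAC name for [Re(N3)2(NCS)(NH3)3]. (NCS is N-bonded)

There is no counter-ion, so the complex is neutral overall.
Ligand charges: 1×isothiocyanato (-1 each), 2×azido (-1 each), 3×ammine (neutral); total -3. So Re + (-3) = 0, giving Re = +3.
Ligands are named alphabetically: ammine before azido before isothiocyanato.

triamminediazidoisothiocyanatorhenium(III)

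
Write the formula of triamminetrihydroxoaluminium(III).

Ligands: 3 hydroxo (OH, -1), 3 ammine (NH3, neutral). Ligand charge sum = -3.
With Al in oxidation state +3, the complex ion is [Al...].

[Al(NH3)3(OH)3]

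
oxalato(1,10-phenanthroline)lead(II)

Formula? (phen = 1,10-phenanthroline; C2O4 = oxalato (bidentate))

[Pb(C2O4)(phen)]

Ligands: 1 1,10-phenanthroline (phen, neutral), 1 oxalato (C2O4, -2). Ligand charge sum = -2.
With Pb in oxidation state +2, the complex ion is [Pb...].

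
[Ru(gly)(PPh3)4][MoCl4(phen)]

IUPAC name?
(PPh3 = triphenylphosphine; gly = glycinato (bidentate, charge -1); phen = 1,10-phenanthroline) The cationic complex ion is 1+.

(glycinato)tetrakis(triphenylphosphine)ruthenium(II) tetrachloro(1,10-phenanthroline)molybdate(III)

Both ions are complex: the cation is named first with the plain metal name, the anion second with the -ate form; each ion's ligands are alphabetised independently.
The complex cation is given as 1+; its ligand charges sum to -1, so Ru = +2.
A 1:1 salt means the anion carries the equal and opposite charge, 1−.
Anion: ligand charges sum to -4; for the ion to be 1−, Mo = +3.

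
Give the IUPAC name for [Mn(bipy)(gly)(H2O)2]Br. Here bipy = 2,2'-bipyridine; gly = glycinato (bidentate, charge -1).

The 1 bromide counter-ion carries a total charge of -1, so each complex ion is 1+.
Ligand charges: 1×2,2'-bipyridine (neutral), 1×glycinato (-1 each), 2×aqua (neutral); total -1. So Mn + (-1) = 1+, giving Mn = +2.
Ligands are named alphabetically: aqua before bipyridine before glycinato.

diaqua(2,2'-bipyridine)(glycinato)manganese(II) bromide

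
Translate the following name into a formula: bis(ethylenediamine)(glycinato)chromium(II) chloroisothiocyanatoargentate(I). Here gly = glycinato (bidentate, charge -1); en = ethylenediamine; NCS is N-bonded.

Cation [Cr…]: ligand charges -1, Cr(II) ⇒ ion charge 1+.
Anion [Ag…]: ligand charges -2, Ag(I) ⇒ ion charge 1−.

[Cr(en)2(gly)][AgCl(NCS)]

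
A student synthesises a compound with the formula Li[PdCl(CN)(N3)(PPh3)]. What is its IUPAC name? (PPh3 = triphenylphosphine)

The 1 lithium counter-ion carries a total charge of +1, so each complex ion is 1−.
Ligand charges: 1×chloro (-1 each), 1×azido (-1 each), 1×cyano (-1 each), 1×triphenylphosphine (neutral); total -3. So Pd + (-3) = 1−, giving Pd = +2.
The complex ion is anionic, so palladium takes the -ate form palladate(II).

lithium azidochlorocyano(triphenylphosphine)palladate(II)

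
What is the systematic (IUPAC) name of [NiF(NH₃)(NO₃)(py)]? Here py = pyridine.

There is no counter-ion, so the complex is neutral overall.
Ligand charges: 1×fluoro (-1 each), 1×ammine (neutral), 1×pyridine (neutral), 1×nitrato (-1 each); total -2. So Ni + (-2) = 0, giving Ni = +2.
Ligands are named alphabetically: ammine before fluoro before nitrato before pyridine.

amminefluoronitrato(pyridine)nickel(II)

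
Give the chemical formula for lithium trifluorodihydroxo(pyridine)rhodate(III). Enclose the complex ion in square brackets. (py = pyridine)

Li2[RhF3(OH)2(py)]

Ligands: 1 pyridine (py, neutral), 2 hydroxo (OH, -1), 3 fluoro (F, -1). Ligand charge sum = -5.
With Rh in oxidation state +3, the complex ion is [Rh...]^2−.
Charge balance with lithium (+1) requires 1 complex ion per 2 lithium.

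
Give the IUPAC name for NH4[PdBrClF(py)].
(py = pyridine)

ammonium bromochlorofluoro(pyridine)palladate(II)

The 1 ammonium counter-ion carries a total charge of +1, so each complex ion is 1−.
Ligand charges: 1×fluoro (-1 each), 1×chloro (-1 each), 1×pyridine (neutral), 1×bromo (-1 each); total -3. So Pd + (-3) = 1−, giving Pd = +2.
Ligands are named alphabetically: bromo before chloro before fluoro before pyridine.
The complex ion is anionic, so palladium takes the -ate form palladate(II).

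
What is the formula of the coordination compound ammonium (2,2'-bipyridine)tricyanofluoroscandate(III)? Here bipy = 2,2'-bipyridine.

NH4[Sc(bipy)(CN)3F]

Ligands: 1 2,2'-bipyridine (bipy, neutral), 3 cyano (CN, -1), 1 fluoro (F, -1). Ligand charge sum = -4.
With Sc in oxidation state +3, the complex ion is [Sc...]^1−.
Charge balance with ammonium (+1) requires 1 complex ion per 1 ammonium.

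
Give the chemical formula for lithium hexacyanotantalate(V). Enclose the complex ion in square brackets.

Ligands: 6 cyano (CN, -1). Ligand charge sum = -6.
With Ta in oxidation state +5, the complex ion is [Ta...]^1−.
Charge balance with lithium (+1) requires 1 complex ion per 1 lithium.

Li[Ta(CN)6]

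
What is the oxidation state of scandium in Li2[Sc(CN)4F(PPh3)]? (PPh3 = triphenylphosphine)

2 lithium outside the brackets (+1 each) → the complex ion is 2−.
Ligand charges: 1×F = -1; 4×CN = -4; 1×PPh3 neutral; sum -5.
Sc + (-5) = 2− ⇒ Sc is +3.

+3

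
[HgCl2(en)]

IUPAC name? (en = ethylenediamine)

dichloro(ethylenediamine)mercury(II)

There is no counter-ion, so the complex is neutral overall.
Ligand charges: 1×ethylenediamine (neutral), 2×chloro (-1 each); total -2. So Hg + (-2) = 0, giving Hg = +2.
Ligands are named alphabetically: chloro before ethylenediamine.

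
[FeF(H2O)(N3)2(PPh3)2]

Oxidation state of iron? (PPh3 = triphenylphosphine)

+3

No counter-ion: the bracketed complex is neutral.
Ligand charges: 2×N3 = -2; 1×H2O neutral; 1×F = -1; 2×PPh3 neutral; sum -3.
Fe + (-3) = 0 ⇒ Fe is +3.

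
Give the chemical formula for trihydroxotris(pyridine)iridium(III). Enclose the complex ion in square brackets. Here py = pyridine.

[Ir(OH)3(py)3]

Ligands: 3 pyridine (py, neutral), 3 hydroxo (OH, -1). Ligand charge sum = -3.
With Ir in oxidation state +3, the complex ion is [Ir...].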